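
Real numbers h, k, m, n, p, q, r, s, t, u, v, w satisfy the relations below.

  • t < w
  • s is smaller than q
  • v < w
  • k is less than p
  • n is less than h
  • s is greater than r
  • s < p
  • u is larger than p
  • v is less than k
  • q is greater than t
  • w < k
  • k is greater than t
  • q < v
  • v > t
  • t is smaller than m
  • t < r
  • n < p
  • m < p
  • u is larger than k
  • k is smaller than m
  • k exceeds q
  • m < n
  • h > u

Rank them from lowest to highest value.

t < r < s < q < v < w < k < m < n < p < u < h

Each adjacent pair is fixed by a given relation: t < r; r < s; s < q; q < v; v < w; w < k; k < m; m < n; n < p; p < u; u < h. Chaining them end to end gives the full order.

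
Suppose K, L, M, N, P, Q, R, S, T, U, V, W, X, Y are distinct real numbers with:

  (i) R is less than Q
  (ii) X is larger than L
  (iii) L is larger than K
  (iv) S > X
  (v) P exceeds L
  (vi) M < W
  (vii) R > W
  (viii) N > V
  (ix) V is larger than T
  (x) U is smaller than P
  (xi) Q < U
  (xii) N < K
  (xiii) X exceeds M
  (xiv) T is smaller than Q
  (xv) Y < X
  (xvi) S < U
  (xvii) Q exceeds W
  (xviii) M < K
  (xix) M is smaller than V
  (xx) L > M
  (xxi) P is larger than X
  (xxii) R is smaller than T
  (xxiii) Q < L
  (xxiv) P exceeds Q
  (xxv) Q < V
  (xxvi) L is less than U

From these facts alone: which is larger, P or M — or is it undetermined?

P

M < W and W < R give M < R.
Then R < T extends the chain to T.
Then T < Q extends the chain to Q.
Then Q < V extends the chain to V.
With V < N: M < W < R < T < Q < V < N.
With N < K: M < W < R < T < Q < V < N < K.
Then K < L extends the chain to L.
Then L < X extends the chain to X.
Then X < S extends the chain to S.
Then S < U extends the chain to U.
Then U < P extends the chain to P.
So P is larger.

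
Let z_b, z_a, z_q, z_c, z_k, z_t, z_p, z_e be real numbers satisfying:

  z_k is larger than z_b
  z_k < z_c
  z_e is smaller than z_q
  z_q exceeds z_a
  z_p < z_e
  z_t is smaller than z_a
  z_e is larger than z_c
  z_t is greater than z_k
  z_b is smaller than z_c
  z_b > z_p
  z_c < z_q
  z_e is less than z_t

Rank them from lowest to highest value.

z_p < z_b < z_k < z_c < z_e < z_t < z_a < z_q

Nothing is placed below z_p, so it is least; from there z_p < z_b; z_b < z_k; z_k < z_c; z_c < z_e; z_e < z_t; z_t < z_a; z_a < z_q, each given directly.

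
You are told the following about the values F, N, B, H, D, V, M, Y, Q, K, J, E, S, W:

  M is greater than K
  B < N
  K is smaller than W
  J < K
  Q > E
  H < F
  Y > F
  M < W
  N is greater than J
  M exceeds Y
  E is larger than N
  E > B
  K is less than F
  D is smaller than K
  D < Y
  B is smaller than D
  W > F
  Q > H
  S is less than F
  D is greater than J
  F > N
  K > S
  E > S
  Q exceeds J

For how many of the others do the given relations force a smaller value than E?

4

Directly below E: S, B, N.
One step further: J (4 so far).
Nothing else is reachable below E; 4 in all.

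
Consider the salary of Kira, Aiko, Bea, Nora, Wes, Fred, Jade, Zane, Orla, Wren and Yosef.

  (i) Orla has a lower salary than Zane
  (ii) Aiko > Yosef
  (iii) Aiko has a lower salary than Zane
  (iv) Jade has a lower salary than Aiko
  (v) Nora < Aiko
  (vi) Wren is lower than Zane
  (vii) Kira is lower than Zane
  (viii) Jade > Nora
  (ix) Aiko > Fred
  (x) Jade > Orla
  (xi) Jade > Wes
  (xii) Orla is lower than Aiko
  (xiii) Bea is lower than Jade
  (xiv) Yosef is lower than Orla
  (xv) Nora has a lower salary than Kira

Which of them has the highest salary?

Zane

Chaining downward from Zane: directly below it, Kira, Orla, Aiko, Wren; then Yosef, Nora, Fred, Jade; then Wes, Bea.
That covers every other element, and nothing is given above Zane, so Zane is the highest salary.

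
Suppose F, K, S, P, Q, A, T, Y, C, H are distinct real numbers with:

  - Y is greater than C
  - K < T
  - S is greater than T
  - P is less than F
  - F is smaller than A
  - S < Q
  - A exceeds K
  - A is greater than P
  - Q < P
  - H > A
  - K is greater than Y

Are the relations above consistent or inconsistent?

The single ordering C < Y < K < T < S < Q < P < F < A < H satisfies every listed relation, so no contradiction arises.

consistent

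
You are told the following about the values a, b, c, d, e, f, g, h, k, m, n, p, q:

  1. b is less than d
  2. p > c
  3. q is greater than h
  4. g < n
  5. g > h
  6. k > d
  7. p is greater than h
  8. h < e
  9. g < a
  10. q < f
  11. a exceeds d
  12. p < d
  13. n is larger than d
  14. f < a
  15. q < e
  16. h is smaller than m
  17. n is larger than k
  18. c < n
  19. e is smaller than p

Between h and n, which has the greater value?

n

h < q and q < e give h < e.
Then e < p extends the chain to p.
Then p < d extends the chain to d.
With d < k: h < q < e < p < d < k.
Then k < n extends the chain to n.
So h < n; n is the larger of the two.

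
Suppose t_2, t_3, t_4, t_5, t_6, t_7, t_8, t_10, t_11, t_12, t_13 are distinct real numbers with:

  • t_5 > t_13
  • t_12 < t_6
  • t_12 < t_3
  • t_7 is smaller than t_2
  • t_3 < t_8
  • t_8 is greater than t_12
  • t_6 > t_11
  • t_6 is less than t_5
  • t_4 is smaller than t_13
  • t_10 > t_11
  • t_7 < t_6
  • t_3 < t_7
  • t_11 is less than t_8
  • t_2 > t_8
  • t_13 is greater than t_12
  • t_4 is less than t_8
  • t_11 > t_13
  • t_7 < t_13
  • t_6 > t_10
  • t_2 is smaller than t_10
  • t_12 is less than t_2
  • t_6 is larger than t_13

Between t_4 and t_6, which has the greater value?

t_6

t_4 < t_13 and t_13 < t_11 give t_4 < t_11.
With t_11 < t_8: t_4 < t_13 < t_11 < t_8.
Then t_8 < t_2 extends the chain to t_2.
With t_2 < t_10: t_4 < t_13 < t_11 < t_8 < t_2 < t_10.
Then t_10 < t_6 extends the chain to t_6.
So t_4 < t_6; t_6 is the larger of the two.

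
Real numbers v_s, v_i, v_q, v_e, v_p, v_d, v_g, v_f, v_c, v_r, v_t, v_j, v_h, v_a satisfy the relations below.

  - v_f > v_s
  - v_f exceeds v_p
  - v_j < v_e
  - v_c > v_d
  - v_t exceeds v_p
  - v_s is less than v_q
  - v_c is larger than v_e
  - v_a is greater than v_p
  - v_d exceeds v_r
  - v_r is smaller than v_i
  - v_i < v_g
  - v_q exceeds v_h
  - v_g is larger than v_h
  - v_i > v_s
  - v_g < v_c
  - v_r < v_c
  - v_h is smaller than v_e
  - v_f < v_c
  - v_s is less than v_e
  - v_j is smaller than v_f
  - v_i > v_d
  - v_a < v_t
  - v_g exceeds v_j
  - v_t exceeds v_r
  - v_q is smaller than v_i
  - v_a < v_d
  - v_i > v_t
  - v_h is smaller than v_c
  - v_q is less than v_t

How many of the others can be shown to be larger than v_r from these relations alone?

From v_r the given relations immediately reach v_d, v_t, v_i, v_c.
From those, v_g — 5 in total.
Nothing else is reachable above v_r; 5 in all.

5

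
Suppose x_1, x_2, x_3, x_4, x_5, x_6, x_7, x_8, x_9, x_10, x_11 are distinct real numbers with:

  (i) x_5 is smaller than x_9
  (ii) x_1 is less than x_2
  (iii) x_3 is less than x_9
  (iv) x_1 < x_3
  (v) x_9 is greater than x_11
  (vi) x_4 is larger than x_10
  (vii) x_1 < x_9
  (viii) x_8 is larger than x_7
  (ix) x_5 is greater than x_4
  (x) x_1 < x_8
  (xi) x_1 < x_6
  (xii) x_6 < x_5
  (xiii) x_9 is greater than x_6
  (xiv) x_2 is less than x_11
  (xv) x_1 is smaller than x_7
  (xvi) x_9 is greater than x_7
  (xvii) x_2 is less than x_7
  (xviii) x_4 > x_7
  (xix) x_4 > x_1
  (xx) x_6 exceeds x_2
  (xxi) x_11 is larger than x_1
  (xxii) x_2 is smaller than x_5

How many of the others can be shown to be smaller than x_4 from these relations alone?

Directly below x_4: x_1, x_10, x_7.
One step further: x_2 (4 so far).
No other element is forced below x_4 by the given relations, so the count is 4.

4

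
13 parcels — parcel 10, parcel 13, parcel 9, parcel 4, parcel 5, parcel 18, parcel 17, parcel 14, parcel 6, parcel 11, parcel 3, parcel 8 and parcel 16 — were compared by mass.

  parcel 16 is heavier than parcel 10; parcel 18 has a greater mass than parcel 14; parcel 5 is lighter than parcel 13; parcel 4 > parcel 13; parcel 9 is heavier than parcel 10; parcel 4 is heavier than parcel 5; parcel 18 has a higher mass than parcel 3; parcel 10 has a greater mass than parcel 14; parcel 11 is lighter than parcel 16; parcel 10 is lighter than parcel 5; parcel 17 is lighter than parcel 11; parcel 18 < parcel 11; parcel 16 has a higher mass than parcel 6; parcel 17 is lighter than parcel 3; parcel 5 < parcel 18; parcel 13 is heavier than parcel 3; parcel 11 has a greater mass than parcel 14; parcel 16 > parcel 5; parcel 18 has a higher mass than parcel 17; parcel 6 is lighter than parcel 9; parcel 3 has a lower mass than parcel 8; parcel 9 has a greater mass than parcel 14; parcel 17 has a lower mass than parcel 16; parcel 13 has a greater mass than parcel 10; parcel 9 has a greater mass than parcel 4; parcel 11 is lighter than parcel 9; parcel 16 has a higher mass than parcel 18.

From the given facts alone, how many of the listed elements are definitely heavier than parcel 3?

7

From parcel 3 the given relations immediately reach parcel 13, parcel 8, parcel 18.
From those, parcel 4, parcel 11, parcel 16 — 6 in total.
From those, parcel 9 — 7 in total.
No other element is forced above parcel 3 by the given relations, so the count is 7.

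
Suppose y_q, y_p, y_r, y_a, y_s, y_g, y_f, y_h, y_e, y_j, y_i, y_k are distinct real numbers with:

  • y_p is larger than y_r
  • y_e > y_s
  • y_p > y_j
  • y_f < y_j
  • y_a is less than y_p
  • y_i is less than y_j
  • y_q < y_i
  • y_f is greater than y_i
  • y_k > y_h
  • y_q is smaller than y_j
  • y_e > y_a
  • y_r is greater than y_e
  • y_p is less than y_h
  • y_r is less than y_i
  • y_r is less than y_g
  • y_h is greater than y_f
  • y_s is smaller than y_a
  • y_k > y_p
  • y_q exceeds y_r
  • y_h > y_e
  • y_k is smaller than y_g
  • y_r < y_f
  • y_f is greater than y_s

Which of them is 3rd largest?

y_h

Chaining the given pairs: y_s < y_a < y_e < y_r < y_q < y_i < y_f < y_j < y_p < y_h < y_k < y_g.
The 3rd largest is y_h.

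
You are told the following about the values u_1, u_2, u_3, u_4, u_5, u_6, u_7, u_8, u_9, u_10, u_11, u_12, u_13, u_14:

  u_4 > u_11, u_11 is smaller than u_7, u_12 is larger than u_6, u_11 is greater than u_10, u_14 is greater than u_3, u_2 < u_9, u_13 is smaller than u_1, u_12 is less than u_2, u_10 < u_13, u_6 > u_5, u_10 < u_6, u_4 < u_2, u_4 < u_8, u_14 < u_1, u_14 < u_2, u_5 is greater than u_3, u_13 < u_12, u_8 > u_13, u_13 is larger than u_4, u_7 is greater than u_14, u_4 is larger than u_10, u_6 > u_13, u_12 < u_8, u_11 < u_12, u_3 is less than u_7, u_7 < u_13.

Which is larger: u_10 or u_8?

Chaining the given relations: u_10 < u_11 < u_4 < u_13 < u_6 < u_12 < u_8.
So u_10 < u_8; u_8 is the larger of the two.

u_8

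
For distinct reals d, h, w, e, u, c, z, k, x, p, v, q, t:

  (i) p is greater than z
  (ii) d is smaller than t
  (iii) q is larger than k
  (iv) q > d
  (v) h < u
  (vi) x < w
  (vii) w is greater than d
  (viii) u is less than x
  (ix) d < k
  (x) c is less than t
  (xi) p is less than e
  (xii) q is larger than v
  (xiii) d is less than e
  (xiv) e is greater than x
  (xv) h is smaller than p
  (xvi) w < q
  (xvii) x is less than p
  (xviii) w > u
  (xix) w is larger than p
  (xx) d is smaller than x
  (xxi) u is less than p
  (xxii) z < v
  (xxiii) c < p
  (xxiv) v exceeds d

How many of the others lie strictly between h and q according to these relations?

4

The relations place h below q. An element lies strictly between them when it is forced above h and also forced below q.
Above h: {u, x, p, w, e}. Below q: {d, z, u, x, c, v, k, p, w}.
Intersection: {u, x, p, w} — 4.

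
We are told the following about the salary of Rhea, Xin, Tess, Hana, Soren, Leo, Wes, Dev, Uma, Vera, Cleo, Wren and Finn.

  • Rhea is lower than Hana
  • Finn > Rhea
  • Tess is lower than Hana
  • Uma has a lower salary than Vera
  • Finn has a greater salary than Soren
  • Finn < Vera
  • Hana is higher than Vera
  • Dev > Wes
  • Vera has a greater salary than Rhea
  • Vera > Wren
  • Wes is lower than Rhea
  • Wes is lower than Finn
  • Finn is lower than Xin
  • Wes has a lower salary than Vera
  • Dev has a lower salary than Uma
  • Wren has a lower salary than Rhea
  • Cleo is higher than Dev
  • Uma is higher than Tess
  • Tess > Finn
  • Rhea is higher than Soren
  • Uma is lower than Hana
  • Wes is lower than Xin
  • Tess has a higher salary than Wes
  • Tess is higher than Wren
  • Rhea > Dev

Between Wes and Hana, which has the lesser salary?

Wes

The relevant relations are Wes < Dev; Dev < Rhea; Rhea < Finn; Finn < Tess; Tess < Uma; Uma < Vera; Vera < Hana.
Together: Wes < Dev < Rhea < Finn < Tess < Uma < Vera < Hana.
So Wes < Hana; Wes is the lower of the two.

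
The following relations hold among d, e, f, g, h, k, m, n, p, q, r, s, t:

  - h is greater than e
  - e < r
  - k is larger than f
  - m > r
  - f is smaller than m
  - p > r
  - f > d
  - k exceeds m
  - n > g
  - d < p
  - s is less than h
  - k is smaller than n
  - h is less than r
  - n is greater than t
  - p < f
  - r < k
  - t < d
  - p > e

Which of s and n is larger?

n

Link the given pairs in sequence: s < h; h < r; r < p; p < f; f < m; m < k; k < n.
Chaining these gives s < h < r < p < f < m < k < n.
So s < n; n is the larger of the two.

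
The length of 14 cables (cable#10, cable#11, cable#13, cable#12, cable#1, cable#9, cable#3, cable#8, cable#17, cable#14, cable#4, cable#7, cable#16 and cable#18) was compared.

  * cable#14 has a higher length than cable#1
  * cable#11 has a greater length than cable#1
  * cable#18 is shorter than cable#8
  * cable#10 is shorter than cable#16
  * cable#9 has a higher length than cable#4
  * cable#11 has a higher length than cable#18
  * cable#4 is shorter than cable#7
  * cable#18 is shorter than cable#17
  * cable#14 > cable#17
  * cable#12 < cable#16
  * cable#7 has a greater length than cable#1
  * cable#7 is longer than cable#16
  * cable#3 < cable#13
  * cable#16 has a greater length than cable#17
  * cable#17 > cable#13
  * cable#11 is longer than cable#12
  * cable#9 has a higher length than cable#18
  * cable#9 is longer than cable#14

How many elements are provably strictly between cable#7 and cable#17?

Chaining upward from cable#17 reaches: cable#16, cable#14, cable#9.
Chaining downward from cable#7 reaches: cable#3, cable#1, cable#18, cable#13, cable#12, cable#10, cable#16, cable#4.
Strictly between cable#17 and cable#7 are those in both lists: cable#16 — 1 element.

1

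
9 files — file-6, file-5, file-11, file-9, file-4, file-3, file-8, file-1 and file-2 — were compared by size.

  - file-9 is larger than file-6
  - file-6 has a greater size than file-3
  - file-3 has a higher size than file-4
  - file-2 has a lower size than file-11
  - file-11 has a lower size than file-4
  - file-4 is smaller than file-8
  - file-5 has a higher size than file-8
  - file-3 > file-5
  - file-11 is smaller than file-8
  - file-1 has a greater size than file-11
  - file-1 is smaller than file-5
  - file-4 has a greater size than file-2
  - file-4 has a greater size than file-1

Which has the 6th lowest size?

file-5

The consecutive relations fix a unique order: file-2 < file-11 < file-1 < file-4 < file-8 < file-5 < file-3 < file-6 < file-9.
Counting 6 from the smallest end gives file-5.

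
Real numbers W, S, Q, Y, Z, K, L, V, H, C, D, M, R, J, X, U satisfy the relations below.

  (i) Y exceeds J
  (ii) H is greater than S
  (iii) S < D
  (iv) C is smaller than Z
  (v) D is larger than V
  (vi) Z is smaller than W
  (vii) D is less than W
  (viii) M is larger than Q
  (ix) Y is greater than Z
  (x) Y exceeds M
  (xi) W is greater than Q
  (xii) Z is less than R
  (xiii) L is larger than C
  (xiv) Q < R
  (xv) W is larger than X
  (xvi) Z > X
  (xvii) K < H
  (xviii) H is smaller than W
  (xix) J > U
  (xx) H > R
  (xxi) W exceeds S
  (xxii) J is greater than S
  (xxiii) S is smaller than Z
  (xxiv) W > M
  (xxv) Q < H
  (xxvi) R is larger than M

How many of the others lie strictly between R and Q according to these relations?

1

Chaining upward from Q reaches: M, H, W, Y.
Chaining downward from R reaches: S, X, C, Z, M.
Strictly between Q and R are those in both lists: M — 1 element.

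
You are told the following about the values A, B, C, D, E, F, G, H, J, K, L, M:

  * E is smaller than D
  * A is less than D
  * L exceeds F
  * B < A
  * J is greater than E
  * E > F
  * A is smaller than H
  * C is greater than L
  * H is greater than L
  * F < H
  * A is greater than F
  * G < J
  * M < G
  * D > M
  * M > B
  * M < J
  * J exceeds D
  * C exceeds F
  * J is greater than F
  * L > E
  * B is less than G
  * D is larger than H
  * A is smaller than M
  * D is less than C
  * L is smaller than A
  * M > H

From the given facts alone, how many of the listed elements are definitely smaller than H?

The elements the relations force below H are B, F, E, L, A — no chain reaches any other.
That is 5.

5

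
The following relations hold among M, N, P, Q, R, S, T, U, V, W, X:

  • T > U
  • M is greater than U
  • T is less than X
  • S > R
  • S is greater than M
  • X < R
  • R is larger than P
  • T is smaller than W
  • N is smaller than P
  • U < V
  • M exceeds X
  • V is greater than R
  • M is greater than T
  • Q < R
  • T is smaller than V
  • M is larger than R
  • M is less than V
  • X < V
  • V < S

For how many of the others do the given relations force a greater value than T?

From T the given relations immediately reach W, X, M, V.
From those, R, S — 6 in total.
No other element is forced above T by the given relations, so the count is 6.

6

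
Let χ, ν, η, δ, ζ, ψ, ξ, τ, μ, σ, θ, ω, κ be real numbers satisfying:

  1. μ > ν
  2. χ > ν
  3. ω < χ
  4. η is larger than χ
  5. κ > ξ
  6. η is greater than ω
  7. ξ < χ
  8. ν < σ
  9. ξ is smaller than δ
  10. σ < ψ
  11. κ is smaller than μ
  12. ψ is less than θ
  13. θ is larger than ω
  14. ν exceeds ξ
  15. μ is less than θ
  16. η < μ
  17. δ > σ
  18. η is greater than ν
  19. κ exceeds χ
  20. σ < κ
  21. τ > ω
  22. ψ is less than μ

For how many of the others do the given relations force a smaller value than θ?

Directly below θ: ω, ψ, μ.
One step further: ν, σ, η, κ (7 so far).
One step further: ξ, χ (9 so far).
Nothing else is reachable below θ; 9 in all.

9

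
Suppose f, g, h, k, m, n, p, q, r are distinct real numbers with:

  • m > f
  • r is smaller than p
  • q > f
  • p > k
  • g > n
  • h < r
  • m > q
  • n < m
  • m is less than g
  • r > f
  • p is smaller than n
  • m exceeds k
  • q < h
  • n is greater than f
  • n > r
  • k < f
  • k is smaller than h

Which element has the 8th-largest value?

f

Chaining the given pairs: k < f < q < h < r < p < n < m < g.
Counting 8 from the largest end gives f.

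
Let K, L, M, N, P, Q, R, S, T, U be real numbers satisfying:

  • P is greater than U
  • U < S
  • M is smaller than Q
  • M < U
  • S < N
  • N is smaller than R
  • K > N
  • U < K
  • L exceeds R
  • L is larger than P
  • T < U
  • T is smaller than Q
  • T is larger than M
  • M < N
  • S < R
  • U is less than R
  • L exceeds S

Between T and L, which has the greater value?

Link the given pairs in sequence: T < U; U < S; S < N; N < R; R < L.
Chaining these gives T < U < S < N < R < L.
So T < L; L is the larger of the two.

L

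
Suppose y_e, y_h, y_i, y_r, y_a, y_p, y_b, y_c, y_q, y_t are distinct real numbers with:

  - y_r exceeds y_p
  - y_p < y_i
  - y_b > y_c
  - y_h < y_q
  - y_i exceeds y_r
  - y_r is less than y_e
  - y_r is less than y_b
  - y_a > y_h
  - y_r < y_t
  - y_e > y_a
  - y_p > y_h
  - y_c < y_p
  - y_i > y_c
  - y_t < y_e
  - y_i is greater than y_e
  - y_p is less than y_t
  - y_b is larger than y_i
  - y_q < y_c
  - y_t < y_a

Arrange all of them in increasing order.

y_h < y_q < y_c < y_p < y_r < y_t < y_a < y_e < y_i < y_b

Nothing is placed below y_h, so it is least; from there y_h < y_q; y_q < y_c; y_c < y_p; y_p < y_r; y_r < y_t; y_t < y_a; y_a < y_e; y_e < y_i; y_i < y_b, each given directly.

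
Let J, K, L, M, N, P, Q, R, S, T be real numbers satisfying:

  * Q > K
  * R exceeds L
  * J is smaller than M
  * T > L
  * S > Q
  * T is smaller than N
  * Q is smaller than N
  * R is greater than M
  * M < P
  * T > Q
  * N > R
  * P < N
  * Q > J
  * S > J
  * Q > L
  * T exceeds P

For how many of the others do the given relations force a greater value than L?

5

From L the given relations immediately reach Q, T, R.
From those, S, N — 5 in total.
Nothing else is reachable above L; 5 in all.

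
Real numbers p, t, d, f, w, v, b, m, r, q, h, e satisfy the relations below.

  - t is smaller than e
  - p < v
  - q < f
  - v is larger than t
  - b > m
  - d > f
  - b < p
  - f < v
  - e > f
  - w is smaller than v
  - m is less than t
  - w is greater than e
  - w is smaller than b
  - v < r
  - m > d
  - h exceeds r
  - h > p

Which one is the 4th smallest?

m

Chaining the given pairs: q < f < d < m < t < e < w < b < p < v < r < h.
The 4th smallest is m.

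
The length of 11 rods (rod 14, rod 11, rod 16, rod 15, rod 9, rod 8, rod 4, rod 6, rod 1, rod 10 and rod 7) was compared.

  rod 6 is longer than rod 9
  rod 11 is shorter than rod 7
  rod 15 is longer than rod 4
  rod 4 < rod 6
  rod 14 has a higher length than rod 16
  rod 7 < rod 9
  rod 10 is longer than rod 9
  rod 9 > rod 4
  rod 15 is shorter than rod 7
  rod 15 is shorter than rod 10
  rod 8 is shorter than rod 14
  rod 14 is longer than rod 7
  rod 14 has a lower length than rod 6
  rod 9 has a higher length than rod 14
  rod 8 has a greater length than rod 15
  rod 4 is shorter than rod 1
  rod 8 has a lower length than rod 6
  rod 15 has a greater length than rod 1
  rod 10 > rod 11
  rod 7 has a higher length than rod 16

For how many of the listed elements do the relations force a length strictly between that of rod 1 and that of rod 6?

5

The relations place rod 1 below rod 6. An element lies strictly between them when it is forced above rod 1 and also forced below rod 6.
Above rod 1: {rod 15, rod 7, rod 8, rod 14, rod 9, rod 10}. Below rod 6: {rod 4, rod 16, rod 15, rod 11, rod 7, rod 8, rod 14, rod 9}.
Intersection: {rod 15, rod 7, rod 8, rod 14, rod 9} — 5.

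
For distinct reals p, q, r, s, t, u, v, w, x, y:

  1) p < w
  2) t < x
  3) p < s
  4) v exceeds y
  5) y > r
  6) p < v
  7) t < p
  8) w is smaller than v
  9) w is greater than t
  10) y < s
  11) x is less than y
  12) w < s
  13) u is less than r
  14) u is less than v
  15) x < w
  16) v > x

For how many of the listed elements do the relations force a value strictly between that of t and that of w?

The relations place t below w. An element lies strictly between them when it is forced above t and also forced below w.
Above t: {p, x, y, v, s}. Below w: {p, x}.
Intersection: {p, x} — 2.

2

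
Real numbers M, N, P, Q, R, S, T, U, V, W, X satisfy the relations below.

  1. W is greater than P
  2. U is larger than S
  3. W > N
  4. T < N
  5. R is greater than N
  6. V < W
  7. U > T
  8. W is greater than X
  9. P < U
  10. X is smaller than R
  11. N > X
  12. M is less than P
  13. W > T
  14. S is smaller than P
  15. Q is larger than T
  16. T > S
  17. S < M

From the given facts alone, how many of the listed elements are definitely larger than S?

8

Directly above S: T, M, P, U.
One step further: Q, N, W (7 so far).
One step further: R (8 so far).
No other element is forced above S by the given relations, so the count is 8.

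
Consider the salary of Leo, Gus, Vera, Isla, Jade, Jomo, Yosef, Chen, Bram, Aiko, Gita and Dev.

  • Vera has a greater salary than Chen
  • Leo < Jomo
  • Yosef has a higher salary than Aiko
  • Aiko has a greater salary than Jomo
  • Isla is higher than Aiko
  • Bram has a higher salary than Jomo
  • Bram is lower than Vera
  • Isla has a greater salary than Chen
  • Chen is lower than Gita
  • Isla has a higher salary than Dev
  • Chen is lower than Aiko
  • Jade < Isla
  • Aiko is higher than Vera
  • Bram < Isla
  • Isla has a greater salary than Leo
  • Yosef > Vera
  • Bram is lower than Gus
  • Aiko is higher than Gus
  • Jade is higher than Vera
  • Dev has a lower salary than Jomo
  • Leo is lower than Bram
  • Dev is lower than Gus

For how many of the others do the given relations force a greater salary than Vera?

The elements the relations force above Vera are Jade, Aiko, Isla, Yosef — no chain reaches any other.
That is 4.

4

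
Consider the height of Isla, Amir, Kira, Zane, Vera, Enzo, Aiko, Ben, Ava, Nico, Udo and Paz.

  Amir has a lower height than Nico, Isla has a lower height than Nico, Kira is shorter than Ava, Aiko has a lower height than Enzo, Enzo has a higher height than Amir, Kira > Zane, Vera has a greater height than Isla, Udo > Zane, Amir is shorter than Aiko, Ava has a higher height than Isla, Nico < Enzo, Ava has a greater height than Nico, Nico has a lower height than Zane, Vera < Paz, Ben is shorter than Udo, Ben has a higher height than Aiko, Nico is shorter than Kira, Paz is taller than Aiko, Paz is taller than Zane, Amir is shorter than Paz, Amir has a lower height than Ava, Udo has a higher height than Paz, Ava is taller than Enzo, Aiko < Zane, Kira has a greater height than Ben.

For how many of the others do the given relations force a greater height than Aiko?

7

Directly above Aiko: Zane, Paz, Ben, Enzo.
One step further: Udo, Kira, Ava (7 so far).
Nothing else is reachable above Aiko; 7 in all.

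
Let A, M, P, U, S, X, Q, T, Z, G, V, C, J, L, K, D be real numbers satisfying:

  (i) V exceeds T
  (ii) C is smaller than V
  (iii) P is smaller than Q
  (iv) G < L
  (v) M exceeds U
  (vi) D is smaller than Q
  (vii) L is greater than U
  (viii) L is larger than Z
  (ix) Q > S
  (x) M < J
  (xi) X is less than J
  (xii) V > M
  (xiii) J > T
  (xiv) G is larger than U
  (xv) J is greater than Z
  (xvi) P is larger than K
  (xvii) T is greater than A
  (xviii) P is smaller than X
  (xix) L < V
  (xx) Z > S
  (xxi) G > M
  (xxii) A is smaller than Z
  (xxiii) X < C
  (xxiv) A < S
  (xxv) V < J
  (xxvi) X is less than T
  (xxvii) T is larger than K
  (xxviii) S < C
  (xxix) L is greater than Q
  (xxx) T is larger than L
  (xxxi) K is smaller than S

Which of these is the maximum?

K is not greatest since K < S; D is not greatest since D < Q; A is not greatest since A < Z; P is not greatest since P < Q; S is not greatest since S < Z; X is not greatest since X < C; U is not greatest since U < L; Q is not greatest since Q < L; Z is not greatest since Z < J; M is not greatest since M < V; G is not greatest since G < L; L is not greatest since L < V; T is not greatest since T < J; C is not greatest since C < V; V is not greatest since V < J.
Only J has nothing above it, so J is the maximum.

J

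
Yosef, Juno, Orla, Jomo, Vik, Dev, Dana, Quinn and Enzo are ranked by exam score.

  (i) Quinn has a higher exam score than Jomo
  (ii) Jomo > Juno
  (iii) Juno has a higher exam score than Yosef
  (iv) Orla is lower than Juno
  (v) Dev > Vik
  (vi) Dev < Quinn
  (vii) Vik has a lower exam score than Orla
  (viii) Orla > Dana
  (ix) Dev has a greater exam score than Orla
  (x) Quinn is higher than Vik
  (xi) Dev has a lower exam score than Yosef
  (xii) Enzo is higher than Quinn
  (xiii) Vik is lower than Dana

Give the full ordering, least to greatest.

Vik < Dana < Orla < Dev < Yosef < Juno < Jomo < Quinn < Enzo

Each adjacent pair is fixed by a given relation: Vik < Dana; Dana < Orla; Orla < Dev; Dev < Yosef; Yosef < Juno; Juno < Jomo; Jomo < Quinn; Quinn < Enzo. Chaining them end to end gives the full order.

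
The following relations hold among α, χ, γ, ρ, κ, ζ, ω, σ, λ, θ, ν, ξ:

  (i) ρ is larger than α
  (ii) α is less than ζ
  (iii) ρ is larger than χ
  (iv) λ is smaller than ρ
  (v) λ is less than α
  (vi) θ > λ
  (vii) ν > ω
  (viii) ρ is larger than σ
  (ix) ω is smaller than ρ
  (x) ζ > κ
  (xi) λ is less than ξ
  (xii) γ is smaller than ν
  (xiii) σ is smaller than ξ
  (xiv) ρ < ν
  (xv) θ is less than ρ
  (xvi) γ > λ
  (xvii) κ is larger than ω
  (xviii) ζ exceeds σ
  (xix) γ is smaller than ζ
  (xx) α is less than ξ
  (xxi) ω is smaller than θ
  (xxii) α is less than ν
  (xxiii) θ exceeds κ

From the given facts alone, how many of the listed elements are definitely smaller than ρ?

From ρ the given relations immediately reach λ, α, ω, χ, θ, σ.
From those, κ — 7 in total.
Nothing else is reachable below ρ; 7 in all.

7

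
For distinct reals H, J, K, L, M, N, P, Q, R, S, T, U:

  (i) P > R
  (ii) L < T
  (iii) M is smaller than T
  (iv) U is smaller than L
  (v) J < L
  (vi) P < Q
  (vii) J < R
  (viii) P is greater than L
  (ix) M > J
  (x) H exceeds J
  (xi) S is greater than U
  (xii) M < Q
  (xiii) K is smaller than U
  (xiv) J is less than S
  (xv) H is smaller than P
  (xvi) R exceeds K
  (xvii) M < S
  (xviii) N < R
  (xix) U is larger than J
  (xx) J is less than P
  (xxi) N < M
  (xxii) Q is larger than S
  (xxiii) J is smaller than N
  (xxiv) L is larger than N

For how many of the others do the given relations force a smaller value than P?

The elements the relations force below P are J, K, N, R, U, H, L — no chain reaches any other.
That is 7.

7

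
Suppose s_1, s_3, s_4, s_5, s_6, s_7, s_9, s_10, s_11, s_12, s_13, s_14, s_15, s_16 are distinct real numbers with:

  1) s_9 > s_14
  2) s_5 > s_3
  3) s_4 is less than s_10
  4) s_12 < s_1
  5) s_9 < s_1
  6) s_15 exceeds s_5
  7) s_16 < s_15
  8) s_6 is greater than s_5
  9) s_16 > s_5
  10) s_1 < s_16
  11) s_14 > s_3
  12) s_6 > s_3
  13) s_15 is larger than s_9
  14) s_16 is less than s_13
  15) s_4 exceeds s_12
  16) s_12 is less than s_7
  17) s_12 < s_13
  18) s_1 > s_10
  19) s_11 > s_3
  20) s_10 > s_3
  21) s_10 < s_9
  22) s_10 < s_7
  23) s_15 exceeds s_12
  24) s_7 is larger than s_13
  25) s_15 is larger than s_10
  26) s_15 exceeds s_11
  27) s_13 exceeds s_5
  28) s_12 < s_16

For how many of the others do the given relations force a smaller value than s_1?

From s_1 the given relations immediately reach s_12, s_10, s_9.
From those, s_3, s_14, s_4 — 6 in total.
Nothing else is reachable below s_1; 6 in all.

6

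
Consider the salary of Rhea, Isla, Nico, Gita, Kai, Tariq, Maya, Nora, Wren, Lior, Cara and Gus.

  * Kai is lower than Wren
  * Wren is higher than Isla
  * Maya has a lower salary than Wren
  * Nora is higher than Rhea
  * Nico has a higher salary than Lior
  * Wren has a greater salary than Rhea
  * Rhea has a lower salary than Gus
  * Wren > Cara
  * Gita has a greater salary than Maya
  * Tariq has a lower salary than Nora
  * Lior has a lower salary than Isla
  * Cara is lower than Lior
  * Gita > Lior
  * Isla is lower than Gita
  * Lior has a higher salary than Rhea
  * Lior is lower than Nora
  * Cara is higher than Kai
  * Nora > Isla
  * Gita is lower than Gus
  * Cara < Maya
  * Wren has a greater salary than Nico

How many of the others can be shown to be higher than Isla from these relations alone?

4

The elements the relations force above Isla are Nora, Gita, Wren, Gus — no chain reaches any other.
That is 4.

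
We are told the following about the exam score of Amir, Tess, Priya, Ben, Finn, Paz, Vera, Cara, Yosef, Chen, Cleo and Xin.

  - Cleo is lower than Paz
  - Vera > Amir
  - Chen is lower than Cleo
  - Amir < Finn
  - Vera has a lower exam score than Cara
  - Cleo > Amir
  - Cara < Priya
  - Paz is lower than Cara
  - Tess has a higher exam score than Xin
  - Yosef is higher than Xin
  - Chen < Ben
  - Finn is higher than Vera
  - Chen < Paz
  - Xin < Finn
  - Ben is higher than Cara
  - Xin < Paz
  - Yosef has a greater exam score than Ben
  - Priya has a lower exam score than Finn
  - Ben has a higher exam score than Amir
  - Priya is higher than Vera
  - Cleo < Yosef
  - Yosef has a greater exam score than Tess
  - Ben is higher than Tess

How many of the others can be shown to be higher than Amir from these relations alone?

8

Directly above Amir: Vera, Cleo, Ben, Finn.
One step further: Paz, Cara, Priya, Yosef (8 so far).
Nothing else is reachable above Amir; 8 in all.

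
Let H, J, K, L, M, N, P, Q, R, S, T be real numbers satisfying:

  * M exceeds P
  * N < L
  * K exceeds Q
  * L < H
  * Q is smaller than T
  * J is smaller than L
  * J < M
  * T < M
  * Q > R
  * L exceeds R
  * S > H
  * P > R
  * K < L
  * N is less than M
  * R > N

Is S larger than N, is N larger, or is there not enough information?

S

The relevant relations are N < R; R < Q; Q < K; K < L; L < H; H < S.
Chaining these gives N < R < Q < K < L < H < S.
So S is larger.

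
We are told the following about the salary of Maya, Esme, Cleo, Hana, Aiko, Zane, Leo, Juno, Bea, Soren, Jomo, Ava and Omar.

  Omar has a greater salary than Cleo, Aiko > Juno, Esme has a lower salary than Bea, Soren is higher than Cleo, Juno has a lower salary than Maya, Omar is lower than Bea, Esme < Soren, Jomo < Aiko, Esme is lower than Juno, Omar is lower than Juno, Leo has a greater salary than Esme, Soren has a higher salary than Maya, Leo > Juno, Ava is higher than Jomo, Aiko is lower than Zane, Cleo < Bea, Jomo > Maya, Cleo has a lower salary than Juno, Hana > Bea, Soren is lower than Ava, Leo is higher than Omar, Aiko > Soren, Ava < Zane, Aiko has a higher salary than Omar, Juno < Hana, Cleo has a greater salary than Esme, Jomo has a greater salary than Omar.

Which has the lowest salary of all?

Cleo is not least since Esme < Cleo; Omar is not least since Cleo < Omar; Juno is not least since Cleo < Juno; Bea is not least since Omar < Bea; Maya is not least since Juno < Maya; Soren is not least since Cleo < Soren; Jomo is not least since Maya < Jomo; Hana is not least since Bea < Hana; Aiko is not least since Juno < Aiko; Leo is not least since Juno < Leo; Ava is not least since Soren < Ava; Zane is not least since Aiko < Zane.
Only Esme has nothing below it, so Esme is the lowest salary.

Esme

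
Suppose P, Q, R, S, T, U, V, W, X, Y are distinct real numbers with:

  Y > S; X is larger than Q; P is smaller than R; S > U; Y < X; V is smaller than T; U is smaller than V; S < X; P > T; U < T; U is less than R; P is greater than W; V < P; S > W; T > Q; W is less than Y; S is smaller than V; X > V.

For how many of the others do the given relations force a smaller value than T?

5

Directly below T: U, V, Q.
One step further: S (4 so far).
One step further: W (5 so far).
Nothing else is reachable below T; 5 in all.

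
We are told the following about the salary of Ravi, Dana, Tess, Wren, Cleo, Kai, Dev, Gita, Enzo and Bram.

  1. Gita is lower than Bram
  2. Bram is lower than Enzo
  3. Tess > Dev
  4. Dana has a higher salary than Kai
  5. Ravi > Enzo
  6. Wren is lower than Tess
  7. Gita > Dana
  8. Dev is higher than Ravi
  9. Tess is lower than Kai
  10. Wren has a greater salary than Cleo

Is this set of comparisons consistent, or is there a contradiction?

Chaining the given relations yields Tess < Kai < Dana < Gita < Bram < Enzo < Ravi < Dev, so Tess < Dev. But one relation states Dev < Tess. These cannot both hold.

inconsistent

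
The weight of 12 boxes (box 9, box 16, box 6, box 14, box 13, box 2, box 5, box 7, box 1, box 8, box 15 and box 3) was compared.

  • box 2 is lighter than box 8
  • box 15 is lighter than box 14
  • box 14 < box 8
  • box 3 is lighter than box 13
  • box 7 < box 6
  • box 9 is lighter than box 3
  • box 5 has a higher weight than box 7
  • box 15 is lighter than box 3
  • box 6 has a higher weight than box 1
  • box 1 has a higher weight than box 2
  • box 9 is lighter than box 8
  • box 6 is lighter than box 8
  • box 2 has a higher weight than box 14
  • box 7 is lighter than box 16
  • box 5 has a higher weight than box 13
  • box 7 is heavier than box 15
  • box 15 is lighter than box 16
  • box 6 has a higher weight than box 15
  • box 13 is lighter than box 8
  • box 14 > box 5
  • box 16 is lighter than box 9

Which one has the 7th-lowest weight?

Chaining the given pairs: box 15 < box 7 < box 16 < box 9 < box 3 < box 13 < box 5 < box 14 < box 2 < box 1 < box 6 < box 8.
Counting 7 from the smallest end gives box 5.

box 5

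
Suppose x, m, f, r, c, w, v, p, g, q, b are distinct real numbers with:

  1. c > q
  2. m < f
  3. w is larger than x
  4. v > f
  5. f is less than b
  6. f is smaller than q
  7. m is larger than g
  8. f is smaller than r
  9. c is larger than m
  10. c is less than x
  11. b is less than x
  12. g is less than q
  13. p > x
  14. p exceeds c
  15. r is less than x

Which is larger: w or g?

w

g < m < f < q < c < x < w, by transitivity through m, f, q, c, x.
So g < w; w is the larger of the two.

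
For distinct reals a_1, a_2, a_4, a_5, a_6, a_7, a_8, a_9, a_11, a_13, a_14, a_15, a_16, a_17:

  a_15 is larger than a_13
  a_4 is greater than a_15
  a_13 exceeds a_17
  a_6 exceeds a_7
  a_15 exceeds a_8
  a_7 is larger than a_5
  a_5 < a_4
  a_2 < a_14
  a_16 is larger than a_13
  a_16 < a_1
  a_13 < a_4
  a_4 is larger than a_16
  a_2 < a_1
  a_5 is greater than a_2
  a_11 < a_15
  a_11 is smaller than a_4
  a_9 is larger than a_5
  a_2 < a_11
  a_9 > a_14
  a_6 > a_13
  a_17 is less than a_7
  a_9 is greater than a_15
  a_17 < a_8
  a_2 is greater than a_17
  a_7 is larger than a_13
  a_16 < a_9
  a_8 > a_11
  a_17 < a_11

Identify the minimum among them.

a_17

Chaining upward from a_17: directly above it, a_2, a_11, a_8, a_13, a_7; then a_5, a_14, a_15, a_16, a_4, a_1, a_6; then a_9.
That covers every other element, and nothing is given below a_17, so a_17 is the minimum.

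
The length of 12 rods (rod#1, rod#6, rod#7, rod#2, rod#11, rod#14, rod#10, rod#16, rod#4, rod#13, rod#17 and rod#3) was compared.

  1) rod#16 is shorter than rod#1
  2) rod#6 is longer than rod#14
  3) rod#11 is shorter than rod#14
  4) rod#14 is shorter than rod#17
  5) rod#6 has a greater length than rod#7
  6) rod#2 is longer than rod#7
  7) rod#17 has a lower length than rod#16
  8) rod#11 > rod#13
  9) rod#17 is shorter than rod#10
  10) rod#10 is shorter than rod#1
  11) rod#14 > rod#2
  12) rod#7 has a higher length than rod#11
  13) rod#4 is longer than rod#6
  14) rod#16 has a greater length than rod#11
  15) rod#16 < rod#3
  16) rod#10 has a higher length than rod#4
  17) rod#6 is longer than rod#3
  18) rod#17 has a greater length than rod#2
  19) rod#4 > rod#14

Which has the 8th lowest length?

rod#3

Chaining the given pairs: rod#13 < rod#11 < rod#7 < rod#2 < rod#14 < rod#17 < rod#16 < rod#3 < rod#6 < rod#4 < rod#10 < rod#1.
Counting 8 from the smallest end gives rod#3.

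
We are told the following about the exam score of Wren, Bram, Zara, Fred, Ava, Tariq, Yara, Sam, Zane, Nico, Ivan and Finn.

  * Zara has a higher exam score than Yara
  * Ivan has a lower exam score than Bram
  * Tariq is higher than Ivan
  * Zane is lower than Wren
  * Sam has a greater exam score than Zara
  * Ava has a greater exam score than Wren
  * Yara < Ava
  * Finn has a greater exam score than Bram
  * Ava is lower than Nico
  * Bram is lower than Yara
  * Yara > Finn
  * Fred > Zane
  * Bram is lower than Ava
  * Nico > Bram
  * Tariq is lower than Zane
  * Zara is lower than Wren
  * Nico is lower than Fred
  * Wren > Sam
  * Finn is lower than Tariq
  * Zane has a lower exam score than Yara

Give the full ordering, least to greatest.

Ivan < Bram < Finn < Tariq < Zane < Yara < Zara < Sam < Wren < Ava < Nico < Fred

The consecutive links are each given: Ivan < Bram; Bram < Finn; Finn < Tariq; Tariq < Zane; Zane < Yara; Yara < Zara; Zara < Sam; Sam < Wren; Wren < Ava; Ava < Nico; Nico < Fred.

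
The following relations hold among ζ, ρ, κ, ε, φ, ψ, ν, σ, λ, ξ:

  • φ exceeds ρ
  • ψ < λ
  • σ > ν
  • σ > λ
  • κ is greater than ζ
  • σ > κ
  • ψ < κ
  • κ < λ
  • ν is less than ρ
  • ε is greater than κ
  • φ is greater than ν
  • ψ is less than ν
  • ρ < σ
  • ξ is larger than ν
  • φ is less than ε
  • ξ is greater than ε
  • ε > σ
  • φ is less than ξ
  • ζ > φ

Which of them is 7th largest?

Piecing the relations together gives one ordering: ψ < ν < ρ < φ < ζ < κ < λ < σ < ε < ξ.
Counting 7 from the largest end gives φ.

φ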